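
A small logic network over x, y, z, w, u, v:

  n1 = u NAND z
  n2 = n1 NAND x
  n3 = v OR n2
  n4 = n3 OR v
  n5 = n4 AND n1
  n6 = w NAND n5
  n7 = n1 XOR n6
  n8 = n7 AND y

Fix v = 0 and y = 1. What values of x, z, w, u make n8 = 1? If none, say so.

n8 = n7 AND y must be 1, so both n7 = 1 and y = 1.
Check with v = 0 and y = 1 and x=0, z=0, w=1, u=1:
n1 = u NAND z = 1 NAND 0 = 1
n2 = n1 NAND x = 1 NAND 0 = 1
n3 = v OR n2 = 0 OR 1 = 1
n4 = n3 OR v = 1 OR 0 = 1
n5 = n4 AND n1 = 1 AND 1 = 1
n6 = w NAND n5 = 1 NAND 1 = 0
n7 = n1 XOR n6 = 1 XOR 0 = 1
n8 = n7 AND y = 1 AND 1 = 1
So n8 = 1.

x=0, z=0, w=1, u=1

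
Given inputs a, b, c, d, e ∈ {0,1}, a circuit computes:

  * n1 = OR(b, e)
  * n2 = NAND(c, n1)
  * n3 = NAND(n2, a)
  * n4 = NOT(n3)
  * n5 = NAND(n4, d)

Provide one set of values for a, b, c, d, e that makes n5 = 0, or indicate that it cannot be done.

a=1 b=1 c=0 d=1 e=0

Check with a=1 b=1 c=0 d=1 e=0:
n1 = OR(b, e) = OR(1, 0) = 1
n2 = NAND(c, n1) = NAND(0, 1) = 1
n3 = NAND(n2, a) = NAND(1, 1) = 0
n4 = NOT(n3) = NOT 0 = 1
n5 = NAND(n4, d) = NAND(1, 1) = 0
So n5 = 0 as required.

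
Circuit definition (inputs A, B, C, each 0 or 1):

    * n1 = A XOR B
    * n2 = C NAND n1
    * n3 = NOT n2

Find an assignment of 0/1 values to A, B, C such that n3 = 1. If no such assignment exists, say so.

A=0, B=1, C=1

n3 = NOT n2 must be 1, so n2 = 0.
n2 = C NAND n1 must be 0, so both C = 1 and n1 = 1.
Check with A=0, B=1, C=1:
n1 = A XOR B = 0 XOR 1 = 1
n2 = C NAND n1 = 1 NAND 1 = 0
n3 = NOT n2 = NOT 0 = 1
So n3 = 1 as required.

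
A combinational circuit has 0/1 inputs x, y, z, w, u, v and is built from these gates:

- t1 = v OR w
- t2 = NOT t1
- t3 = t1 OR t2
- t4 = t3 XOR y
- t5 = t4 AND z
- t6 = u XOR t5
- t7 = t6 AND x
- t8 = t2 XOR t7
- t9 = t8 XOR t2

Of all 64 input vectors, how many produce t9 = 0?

t9 = t8 XOR t2 must be 0, so t8 and t2 are equal.
Enumerating the 64 input combinations, 48 give t9 = 0 and 16 give t9 = 1.

48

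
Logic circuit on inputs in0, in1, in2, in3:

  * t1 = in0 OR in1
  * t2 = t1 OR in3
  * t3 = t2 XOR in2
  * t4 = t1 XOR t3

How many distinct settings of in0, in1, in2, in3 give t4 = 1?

8

t4 = t1 XOR t3 must be 1, so t1 and t3 differ.
Enumerating the 16 input combinations, 8 give t4 = 1 and 8 give t4 = 0.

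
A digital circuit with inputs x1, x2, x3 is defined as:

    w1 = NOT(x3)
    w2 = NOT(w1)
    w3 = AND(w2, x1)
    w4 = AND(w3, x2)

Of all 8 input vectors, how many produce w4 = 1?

1

w4 = AND(w3, x2) must be 1, so both w3 = 1 and x2 = 1.
w3 = AND(w2, x1) must be 1, so both w2 = 1 and x1 = 1.
w2 = NOT(w1) must be 1, so w1 = 0.
Satisfying assignments:
  x1=1, x2=1, x3=1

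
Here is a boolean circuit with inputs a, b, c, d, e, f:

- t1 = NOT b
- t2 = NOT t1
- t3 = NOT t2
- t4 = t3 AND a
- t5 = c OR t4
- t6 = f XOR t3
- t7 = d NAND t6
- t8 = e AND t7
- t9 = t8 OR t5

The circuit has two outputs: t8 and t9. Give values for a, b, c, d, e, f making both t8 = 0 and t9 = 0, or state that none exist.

a=0, b=1, c=0, d=0, e=0, f=0

Check with a=0, b=1, c=0, d=0, e=0, f=0:
t1 = NOT b = NOT 1 = 0
t2 = NOT t1 = NOT 0 = 1
t3 = NOT t2 = NOT 1 = 0
t4 = t3 AND a = 0 AND 0 = 0
t5 = c OR t4 = 0 OR 0 = 0
t6 = f XOR t3 = 0 XOR 0 = 0
t7 = d NAND t6 = 0 NAND 0 = 1
t8 = e AND t7 = 0 AND 1 = 0
t9 = t8 OR t5 = 0 OR 0 = 0
So t8 = 0 and t9 = 0.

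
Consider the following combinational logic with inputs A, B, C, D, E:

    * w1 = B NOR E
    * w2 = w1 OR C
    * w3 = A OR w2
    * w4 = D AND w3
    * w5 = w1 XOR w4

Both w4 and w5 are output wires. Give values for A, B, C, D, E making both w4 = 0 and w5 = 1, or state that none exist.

A=0, B=0, C=1, D=0, E=0

Check with A=0, B=0, C=1, D=0, E=0:
w1 = B NOR E = 0 NOR 0 = 1
w2 = w1 OR C = 1 OR 1 = 1
w3 = A OR w2 = 0 OR 1 = 1
w4 = D AND w3 = 0 AND 1 = 0
w5 = w1 XOR w4 = 1 XOR 0 = 1
So w4 = 0 and w5 = 1.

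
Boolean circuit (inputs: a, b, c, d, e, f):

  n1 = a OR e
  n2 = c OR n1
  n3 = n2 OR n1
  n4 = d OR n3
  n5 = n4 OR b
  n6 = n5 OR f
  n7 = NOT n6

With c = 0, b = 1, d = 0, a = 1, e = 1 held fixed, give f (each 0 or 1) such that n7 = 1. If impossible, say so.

no solution exists

With c = 0, b = 1, d = 0, a = 1, e = 1 fixed, none of the 2 settings of f give n7 = 1.
For example, with f=1:
n1 = a OR e = 1 OR 1 = 1
n2 = c OR n1 = 0 OR 1 = 1
n3 = n2 OR n1 = 1 OR 1 = 1
n4 = d OR n3 = 0 OR 1 = 1
n5 = n4 OR b = 1 OR 1 = 1
n6 = n5 OR f = 1 OR 1 = 1
n7 = NOT n6 = NOT 1 = 0
giving n7 = 0 ≠ 1.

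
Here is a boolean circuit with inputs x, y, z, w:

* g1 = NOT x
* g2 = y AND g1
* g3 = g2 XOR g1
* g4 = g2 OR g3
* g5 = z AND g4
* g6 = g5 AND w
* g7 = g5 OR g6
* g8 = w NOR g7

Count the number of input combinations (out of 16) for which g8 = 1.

g8 = w NOR g7 must be 1, so both w = 0 and g7 = 0.
g7 = g5 OR g6 must be 0, so both g5 = 0 and g6 = 0.
Satisfying assignments:
  x=0, y=0, z=0, w=0
  x=0, y=1, z=0, w=0
  x=1, y=0, z=0, w=0
  x=1, y=0, z=1, w=0
  x=1, y=1, z=0, w=0
  x=1, y=1, z=1, w=0

6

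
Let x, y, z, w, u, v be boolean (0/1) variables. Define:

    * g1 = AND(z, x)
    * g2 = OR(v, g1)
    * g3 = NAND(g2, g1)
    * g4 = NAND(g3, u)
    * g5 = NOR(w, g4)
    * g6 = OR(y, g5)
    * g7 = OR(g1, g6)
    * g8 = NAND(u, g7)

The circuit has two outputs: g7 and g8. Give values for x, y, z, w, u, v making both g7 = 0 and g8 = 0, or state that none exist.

no solution exists

Across all 64 input combinations, none give both g7 = 0 and g8 = 0.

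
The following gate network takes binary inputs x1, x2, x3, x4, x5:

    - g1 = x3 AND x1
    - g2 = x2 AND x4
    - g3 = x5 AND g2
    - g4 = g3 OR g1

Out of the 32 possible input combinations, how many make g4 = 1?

11

g4 = g3 OR g1 must be 1, so at least one of g3, g1 is 1.
Enumerating the 32 input combinations, 11 give g4 = 1 and 21 give g4 = 0.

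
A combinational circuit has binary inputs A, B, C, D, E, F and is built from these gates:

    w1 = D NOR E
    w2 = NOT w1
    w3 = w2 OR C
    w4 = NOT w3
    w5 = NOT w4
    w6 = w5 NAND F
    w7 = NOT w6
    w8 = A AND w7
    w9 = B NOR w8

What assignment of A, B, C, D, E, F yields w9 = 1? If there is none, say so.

A=0 B=0 C=0 D=1 E=0 F=1

w9 = B NOR w8 must be 1, so both B = 0 and w8 = 0.
Check with A=0 B=0 C=0 D=1 E=0 F=1:
w1 = D NOR E = 1 NOR 0 = 0
w2 = NOT w1 = NOT 0 = 1
w3 = w2 OR C = 1 OR 0 = 1
w4 = NOT w3 = NOT 1 = 0
w5 = NOT w4 = NOT 0 = 1
w6 = w5 NAND F = 1 NAND 1 = 0
w7 = NOT w6 = NOT 0 = 1
w8 = A AND w7 = 0 AND 1 = 0
w9 = B NOR w8 = 0 NOR 0 = 1
So w9 = 1 as required.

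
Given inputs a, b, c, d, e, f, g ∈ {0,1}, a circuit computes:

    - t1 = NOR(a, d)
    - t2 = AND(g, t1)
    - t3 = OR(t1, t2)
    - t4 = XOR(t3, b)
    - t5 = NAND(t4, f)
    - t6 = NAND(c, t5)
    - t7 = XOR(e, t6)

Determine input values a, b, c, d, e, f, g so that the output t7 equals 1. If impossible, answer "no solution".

a=0 b=1 c=1 d=1 e=0 f=1 g=1

t7 = XOR(e, t6) must be 1, so e and t6 differ.
Check with a=0 b=1 c=1 d=1 e=0 f=1 g=1:
t1 = NOR(a, d) = NOR(0, 1) = 0
t2 = AND(g, t1) = AND(1, 0) = 0
t3 = OR(t1, t2) = OR(0, 0) = 0
t4 = XOR(t3, b) = XOR(0, 1) = 1
t5 = NAND(t4, f) = NAND(1, 1) = 0
t6 = NAND(c, t5) = NAND(1, 0) = 1
t7 = XOR(e, t6) = XOR(0, 1) = 1
So t7 = 1 as required.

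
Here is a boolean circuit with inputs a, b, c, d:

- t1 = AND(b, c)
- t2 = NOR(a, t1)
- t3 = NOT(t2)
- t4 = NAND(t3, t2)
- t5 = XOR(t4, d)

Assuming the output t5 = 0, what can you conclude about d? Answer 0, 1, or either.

t5 = XOR(t4, d) must be 0, so t4 and d are equal.
Every assignment with t5 = 0 has d = 1; there are 8 such assignment(s).

1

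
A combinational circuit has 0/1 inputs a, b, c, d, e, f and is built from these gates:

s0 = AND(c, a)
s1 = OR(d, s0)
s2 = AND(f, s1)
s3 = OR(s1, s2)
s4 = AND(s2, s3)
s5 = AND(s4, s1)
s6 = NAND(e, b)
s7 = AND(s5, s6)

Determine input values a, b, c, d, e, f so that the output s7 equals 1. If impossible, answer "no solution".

s7 = AND(s5, s6) must be 1, so both s5 = 1 and s6 = 1.
Check with a=0, b=0, c=0, d=1, e=1, f=1:
s0 = AND(c, a) = AND(0, 0) = 0
s1 = OR(d, s0) = OR(1, 0) = 1
s2 = AND(f, s1) = AND(1, 1) = 1
s3 = OR(s1, s2) = OR(1, 1) = 1
s4 = AND(s2, s3) = AND(1, 1) = 1
s5 = AND(s4, s1) = AND(1, 1) = 1
s6 = NAND(e, b) = NAND(1, 0) = 1
s7 = AND(s5, s6) = AND(1, 1) = 1
So s7 = 1 as required.

a=0, b=0, c=0, d=1, e=1, f=1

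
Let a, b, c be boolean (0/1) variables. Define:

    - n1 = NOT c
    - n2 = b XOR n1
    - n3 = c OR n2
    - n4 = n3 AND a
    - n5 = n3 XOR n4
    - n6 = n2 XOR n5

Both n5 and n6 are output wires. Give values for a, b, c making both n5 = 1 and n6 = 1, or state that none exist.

Check with a=0, b=0, c=1:
n1 = NOT c = NOT 1 = 0
n2 = b XOR n1 = 0 XOR 0 = 0
n3 = c OR n2 = 1 OR 0 = 1
n4 = n3 AND a = 1 AND 0 = 0
n5 = n3 XOR n4 = 1 XOR 0 = 1
n6 = n2 XOR n5 = 0 XOR 1 = 1
So n5 = 1 and n6 = 1.

a=0, b=0, c=1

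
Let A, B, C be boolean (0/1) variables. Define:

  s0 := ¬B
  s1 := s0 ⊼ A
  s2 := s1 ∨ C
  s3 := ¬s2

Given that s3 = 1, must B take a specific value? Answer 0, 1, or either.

0

s3 = ¬s2 must be 1, so s2 = 0.
Every assignment with s3 = 1 has B = 0; there are 1 such assignment(s).
  A=1, B=0, C=0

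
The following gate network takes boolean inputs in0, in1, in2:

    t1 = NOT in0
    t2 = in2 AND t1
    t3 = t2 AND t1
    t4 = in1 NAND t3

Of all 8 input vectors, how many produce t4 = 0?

t4 = in1 NAND t3 must be 0, so both in1 = 1 and t3 = 1.
t3 = t2 AND t1 must be 1, so both t2 = 1 and t1 = 1.
Satisfying assignments:
  in0=0, in1=1, in2=1

1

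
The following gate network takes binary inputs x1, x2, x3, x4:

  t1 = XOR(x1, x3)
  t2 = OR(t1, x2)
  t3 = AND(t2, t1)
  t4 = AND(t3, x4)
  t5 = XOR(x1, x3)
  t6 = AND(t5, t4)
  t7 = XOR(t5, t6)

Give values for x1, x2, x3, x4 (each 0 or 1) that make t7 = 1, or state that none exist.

x1=0, x2=1, x3=1, x4=0

t7 = XOR(t5, t6) must be 1, so t5 and t6 differ.
Check with x1=0, x2=1, x3=1, x4=0:
t1 = XOR(x1, x3) = XOR(0, 1) = 1
t2 = OR(t1, x2) = OR(1, 1) = 1
t3 = AND(t2, t1) = AND(1, 1) = 1
t4 = AND(t3, x4) = AND(1, 0) = 0
t5 = XOR(x1, x3) = XOR(0, 1) = 1
t6 = AND(t5, t4) = AND(1, 0) = 0
t7 = XOR(t5, t6) = XOR(1, 0) = 1
So t7 = 1 as required.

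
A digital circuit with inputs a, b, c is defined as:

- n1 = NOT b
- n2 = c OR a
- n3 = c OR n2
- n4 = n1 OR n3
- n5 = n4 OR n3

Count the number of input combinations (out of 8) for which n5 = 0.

1

n5 = n4 OR n3 must be 0, so both n4 = 0 and n3 = 0.
n4 = n1 OR n3 must be 0, so both n1 = 0 and n3 = 0.
Satisfying assignments:
  a=0, b=1, c=0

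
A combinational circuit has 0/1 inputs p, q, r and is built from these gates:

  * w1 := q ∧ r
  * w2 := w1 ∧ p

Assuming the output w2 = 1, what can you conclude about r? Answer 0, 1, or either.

1

w2 = w1 ∧ p must be 1, so both w1 = 1 and p = 1.
Every assignment with w2 = 1 has r = 1; there are 1 such assignment(s).
  p=1, q=1, r=1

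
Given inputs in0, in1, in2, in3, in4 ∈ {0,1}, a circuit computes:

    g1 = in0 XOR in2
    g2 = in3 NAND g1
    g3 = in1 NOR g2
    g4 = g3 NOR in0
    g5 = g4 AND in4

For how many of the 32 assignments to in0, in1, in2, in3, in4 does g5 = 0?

g5 = g4 AND in4 must be 0, so at least one of g4, in4 is 0.
Enumerating the 32 input combinations, 25 give g5 = 0 and 7 give g5 = 1.

25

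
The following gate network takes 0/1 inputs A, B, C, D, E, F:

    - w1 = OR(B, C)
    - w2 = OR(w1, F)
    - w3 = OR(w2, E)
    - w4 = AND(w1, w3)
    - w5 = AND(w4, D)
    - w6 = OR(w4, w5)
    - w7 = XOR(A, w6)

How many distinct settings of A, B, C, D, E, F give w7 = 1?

w7 = XOR(A, w6) must be 1, so A and w6 differ.
Enumerating the 64 input combinations, 32 give w7 = 1 and 32 give w7 = 0.

32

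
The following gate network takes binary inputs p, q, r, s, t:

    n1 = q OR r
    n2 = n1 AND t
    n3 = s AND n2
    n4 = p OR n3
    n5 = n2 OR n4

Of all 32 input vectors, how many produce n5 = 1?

22

n5 = n2 OR n4 must be 1, so at least one of n2, n4 is 1.
Enumerating the 32 input combinations, 22 give n5 = 1 and 10 give n5 = 0.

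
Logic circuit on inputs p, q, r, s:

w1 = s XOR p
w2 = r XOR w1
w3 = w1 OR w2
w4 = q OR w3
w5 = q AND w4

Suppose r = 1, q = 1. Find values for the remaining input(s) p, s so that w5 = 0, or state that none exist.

no solution exists

With r = 1, q = 1 fixed, none of the 4 settings of p, s give w5 = 0.
For example, with p=1, s=1:
w1 = s XOR p = 1 XOR 1 = 0
w2 = r XOR w1 = 1 XOR 0 = 1
w3 = w1 OR w2 = 0 OR 1 = 1
w4 = q OR w3 = 1 OR 1 = 1
w5 = q AND w4 = 1 AND 1 = 1
giving w5 = 1 ≠ 0.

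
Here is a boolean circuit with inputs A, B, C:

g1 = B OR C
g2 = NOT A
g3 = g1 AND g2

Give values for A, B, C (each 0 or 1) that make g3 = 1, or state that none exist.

A=0, B=1, C=1

Check with A=0, B=1, C=1:
g1 = B OR C = 1 OR 1 = 1
g2 = NOT A = NOT 0 = 1
g3 = g1 AND g2 = 1 AND 1 = 1
So g3 = 1 as required.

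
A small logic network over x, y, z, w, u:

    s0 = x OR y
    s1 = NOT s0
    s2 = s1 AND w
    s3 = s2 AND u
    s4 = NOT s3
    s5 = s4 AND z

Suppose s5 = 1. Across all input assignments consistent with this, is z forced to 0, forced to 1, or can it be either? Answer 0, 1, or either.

s5 = s4 AND z must be 1, so both s4 = 1 and z = 1.
Every assignment with s5 = 1 has z = 1; there are 15 such assignment(s).

1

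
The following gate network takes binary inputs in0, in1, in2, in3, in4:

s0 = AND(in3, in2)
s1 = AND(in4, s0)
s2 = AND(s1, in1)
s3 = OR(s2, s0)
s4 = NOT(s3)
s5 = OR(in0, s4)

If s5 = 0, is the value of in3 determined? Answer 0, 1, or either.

1

s5 = OR(in0, s4) must be 0, so both in0 = 0 and s4 = 0.
s4 = NOT(s3) must be 0, so s3 = 1.
s3 = OR(s2, s0) must be 1, so at least one of s2, s0 is 1.
Every assignment with s5 = 0 has in3 = 1; there are 4 such assignment(s).
  in0=0, in1=0, in2=1, in3=1, in4=0
  in0=0, in1=0, in2=1, in3=1, in4=1
  in0=0, in1=1, in2=1, in3=1, in4=0
  in0=0, in1=1, in2=1, in3=1, in4=1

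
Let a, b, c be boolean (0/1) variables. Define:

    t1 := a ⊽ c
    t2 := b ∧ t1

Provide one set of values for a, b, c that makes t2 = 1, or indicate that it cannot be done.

Check with a=0, b=1, c=0:
t1 = a ⊽ c = 0 ⊽ 0 = 1
t2 = b ∧ t1 = 1 ∧ 1 = 1
So t2 = 1 as required.

a=0, b=1, c=0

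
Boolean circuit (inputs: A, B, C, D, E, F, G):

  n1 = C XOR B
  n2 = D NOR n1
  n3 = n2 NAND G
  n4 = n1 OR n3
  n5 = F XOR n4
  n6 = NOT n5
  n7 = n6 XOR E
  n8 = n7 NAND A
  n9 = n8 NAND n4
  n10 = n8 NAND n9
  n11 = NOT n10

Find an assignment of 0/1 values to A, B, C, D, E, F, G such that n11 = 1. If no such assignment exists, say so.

n11 = NOT n10 must be 1, so n10 = 0.
n10 = n8 NAND n9 must be 0, so both n8 = 1 and n9 = 1.
n8 = n7 NAND A must be 1, so at least one of n7, A is 0.
Check with A=1, B=1, C=1, D=0, E=1, F=0, G=1:
n1 = C XOR B = 1 XOR 1 = 0
n2 = D NOR n1 = 0 NOR 0 = 1
n3 = n2 NAND G = 1 NAND 1 = 0
n4 = n1 OR n3 = 0 OR 0 = 0
n5 = F XOR n4 = 0 XOR 0 = 0
n6 = NOT n5 = NOT 0 = 1
n7 = n6 XOR E = 1 XOR 1 = 0
n8 = n7 NAND A = 0 NAND 1 = 1
n9 = n8 NAND n4 = 1 NAND 0 = 1
n10 = n8 NAND n9 = 1 NAND 1 = 0
n11 = NOT n10 = NOT 0 = 1
So n11 = 1 as required.

A=1, B=1, C=1, D=0, E=1, F=0, G=1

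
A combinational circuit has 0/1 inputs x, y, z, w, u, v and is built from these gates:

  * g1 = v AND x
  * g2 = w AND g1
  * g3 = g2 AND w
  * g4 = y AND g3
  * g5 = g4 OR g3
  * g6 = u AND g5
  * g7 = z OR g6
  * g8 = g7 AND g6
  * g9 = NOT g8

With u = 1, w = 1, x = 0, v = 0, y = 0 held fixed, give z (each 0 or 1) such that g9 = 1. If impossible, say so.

z=1

g9 = NOT g8 must be 1, so g8 = 0.
Check with u = 1, w = 1, x = 0, v = 0, y = 0 and z=1:
g1 = v AND x = 0 AND 0 = 0
g2 = w AND g1 = 1 AND 0 = 0
g3 = g2 AND w = 0 AND 1 = 0
g4 = y AND g3 = 0 AND 0 = 0
g5 = g4 OR g3 = 0 OR 0 = 0
g6 = u AND g5 = 1 AND 0 = 0
g7 = z OR g6 = 1 OR 0 = 1
g8 = g7 AND g6 = 1 AND 0 = 0
g9 = NOT g8 = NOT 0 = 1
So g9 = 1.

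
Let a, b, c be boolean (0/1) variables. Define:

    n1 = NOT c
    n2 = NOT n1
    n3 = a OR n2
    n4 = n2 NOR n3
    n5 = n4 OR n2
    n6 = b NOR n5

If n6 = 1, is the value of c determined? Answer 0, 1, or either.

n6 = b NOR n5 must be 1, so both b = 0 and n5 = 0.
n5 = n4 OR n2 must be 0, so both n4 = 0 and n2 = 0.
n4 = n2 NOR n3 must be 0, so at least one of n2, n3 is 1.
Every assignment with n6 = 1 has c = 0; there are 1 such assignment(s).
  a=1, b=0, c=0

0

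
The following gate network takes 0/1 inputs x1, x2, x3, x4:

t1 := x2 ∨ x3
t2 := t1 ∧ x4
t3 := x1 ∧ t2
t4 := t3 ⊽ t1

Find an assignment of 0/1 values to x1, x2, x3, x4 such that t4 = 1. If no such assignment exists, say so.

t4 = t3 ⊽ t1 must be 1, so both t3 = 0 and t1 = 0.
t3 = x1 ∧ t2 must be 0, so at least one of x1, t2 is 0.
Check with x1=1 x2=0 x3=0 x4=1:
t1 = x2 ∨ x3 = 0 ∨ 0 = 0
t2 = t1 ∧ x4 = 0 ∧ 1 = 0
t3 = x1 ∧ t2 = 1 ∧ 0 = 0
t4 = t3 ⊽ t1 = 0 ⊽ 0 = 1
So t4 = 1 as required.

x1=1 x2=0 x3=0 x4=1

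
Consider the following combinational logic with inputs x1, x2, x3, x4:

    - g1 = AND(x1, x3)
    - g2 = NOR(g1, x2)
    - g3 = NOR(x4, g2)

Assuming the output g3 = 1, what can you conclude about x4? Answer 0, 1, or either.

0

g3 = NOR(x4, g2) must be 1, so both x4 = 0 and g2 = 0.
g2 = NOR(g1, x2) must be 0, so at least one of g1, x2 is 1.
Every assignment with g3 = 1 has x4 = 0; there are 5 such assignment(s).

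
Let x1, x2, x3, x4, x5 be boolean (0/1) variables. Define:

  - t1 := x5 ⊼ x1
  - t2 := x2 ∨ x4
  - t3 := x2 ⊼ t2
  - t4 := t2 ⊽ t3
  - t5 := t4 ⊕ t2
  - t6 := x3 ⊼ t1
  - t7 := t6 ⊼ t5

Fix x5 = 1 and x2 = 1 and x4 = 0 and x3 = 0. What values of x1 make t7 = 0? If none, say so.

t7 = t6 ⊼ t5 must be 0, so both t6 = 1 and t5 = 1.
t6 = x3 ⊼ t1 must be 1, so at least one of x3, t1 is 0.
Check with x5 = 1 and x2 = 1 and x4 = 0 and x3 = 0 and x1=0:
t1 = x5 ⊼ x1 = 1 ⊼ 0 = 1
t2 = x2 ∨ x4 = 1 ∨ 0 = 1
t3 = x2 ⊼ t2 = 1 ⊼ 1 = 0
t4 = t2 ⊽ t3 = 1 ⊽ 0 = 0
t5 = t4 ⊕ t2 = 0 ⊕ 1 = 1
t6 = x3 ⊼ t1 = 0 ⊼ 1 = 1
t7 = t6 ⊼ t5 = 1 ⊼ 1 = 0
So t7 = 0.

x1=0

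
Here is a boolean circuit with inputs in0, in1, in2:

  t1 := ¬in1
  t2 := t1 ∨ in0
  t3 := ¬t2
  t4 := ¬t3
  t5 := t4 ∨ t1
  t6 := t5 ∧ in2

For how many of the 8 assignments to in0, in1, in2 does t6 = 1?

t6 = t5 ∧ in2 must be 1, so both t5 = 1 and in2 = 1.
t5 = t4 ∨ t1 must be 1, so at least one of t4, t1 is 1.
Satisfying assignments:
  in0=0, in1=0, in2=1
  in0=1, in1=0, in2=1
  in0=1, in1=1, in2=1

3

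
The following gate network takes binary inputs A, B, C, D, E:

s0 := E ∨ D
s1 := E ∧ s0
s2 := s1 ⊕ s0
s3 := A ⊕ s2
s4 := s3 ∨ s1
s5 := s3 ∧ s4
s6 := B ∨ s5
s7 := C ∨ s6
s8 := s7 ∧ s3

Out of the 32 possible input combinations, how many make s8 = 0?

16

s8 = s7 ∧ s3 must be 0, so at least one of s7, s3 is 0.
Enumerating the 32 input combinations, 16 give s8 = 0 and 16 give s8 = 1.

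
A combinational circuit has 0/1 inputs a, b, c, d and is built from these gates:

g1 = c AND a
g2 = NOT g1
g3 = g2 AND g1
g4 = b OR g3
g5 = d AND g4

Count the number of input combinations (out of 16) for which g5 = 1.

g5 = d AND g4 must be 1, so both d = 1 and g4 = 1.
g4 = b OR g3 must be 1, so at least one of b, g3 is 1.
Enumerating the 16 input combinations, 4 give g5 = 1 and 12 give g5 = 0.

4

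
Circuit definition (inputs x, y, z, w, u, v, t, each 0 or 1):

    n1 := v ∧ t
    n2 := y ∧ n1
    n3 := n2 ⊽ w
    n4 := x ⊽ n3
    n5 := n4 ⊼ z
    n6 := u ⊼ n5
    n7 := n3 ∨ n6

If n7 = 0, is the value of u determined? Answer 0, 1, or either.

n7 = n3 ∨ n6 must be 0, so both n3 = 0 and n6 = 0.
Every assignment with n7 = 0 has u = 1; there are 27 such assignment(s).

1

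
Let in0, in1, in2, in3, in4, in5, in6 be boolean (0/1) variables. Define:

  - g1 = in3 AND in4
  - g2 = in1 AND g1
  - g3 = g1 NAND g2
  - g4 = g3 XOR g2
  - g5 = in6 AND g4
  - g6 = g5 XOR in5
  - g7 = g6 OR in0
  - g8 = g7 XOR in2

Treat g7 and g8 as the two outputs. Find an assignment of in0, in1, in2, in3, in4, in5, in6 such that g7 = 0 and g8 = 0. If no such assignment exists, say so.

Check with in0=0 in1=1 in2=0 in3=0 in4=0 in5=0 in6=0:
g1 = in3 AND in4 = 0 AND 0 = 0
g2 = in1 AND g1 = 1 AND 0 = 0
g3 = g1 NAND g2 = 0 NAND 0 = 1
g4 = g3 XOR g2 = 1 XOR 0 = 1
g5 = in6 AND g4 = 0 AND 1 = 0
g6 = g5 XOR in5 = 0 XOR 0 = 0
g7 = g6 OR in0 = 0 OR 0 = 0
g8 = g7 XOR in2 = 0 XOR 0 = 0
So g7 = 0 and g8 = 0.

in0=0 in1=1 in2=0 in3=0 in4=0 in5=0 in6=0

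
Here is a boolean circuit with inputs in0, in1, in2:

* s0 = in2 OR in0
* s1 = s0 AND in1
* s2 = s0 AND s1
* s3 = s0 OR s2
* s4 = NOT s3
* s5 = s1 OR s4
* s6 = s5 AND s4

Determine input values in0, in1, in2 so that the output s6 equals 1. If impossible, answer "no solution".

s6 = s5 AND s4 must be 1, so both s5 = 1 and s4 = 1.
s5 = s1 OR s4 must be 1, so at least one of s1, s4 is 1.
Check with in0=0, in1=1, in2=0:
s0 = in2 OR in0 = 0 OR 0 = 0
s1 = s0 AND in1 = 0 AND 1 = 0
s2 = s0 AND s1 = 0 AND 0 = 0
s3 = s0 OR s2 = 0 OR 0 = 0
s4 = NOT s3 = NOT 0 = 1
s5 = s1 OR s4 = 0 OR 1 = 1
s6 = s5 AND s4 = 1 AND 1 = 1
So s6 = 1 as required.

in0=0, in1=1, in2=0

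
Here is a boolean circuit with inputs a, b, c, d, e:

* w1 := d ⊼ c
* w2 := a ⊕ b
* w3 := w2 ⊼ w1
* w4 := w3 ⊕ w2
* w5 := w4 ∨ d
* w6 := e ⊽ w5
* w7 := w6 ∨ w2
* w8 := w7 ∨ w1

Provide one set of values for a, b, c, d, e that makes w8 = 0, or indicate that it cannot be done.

Check with a=1 b=1 c=1 d=1 e=0:
w1 = d ⊼ c = 1 ⊼ 1 = 0
w2 = a ⊕ b = 1 ⊕ 1 = 0
w3 = w2 ⊼ w1 = 0 ⊼ 0 = 1
w4 = w3 ⊕ w2 = 1 ⊕ 0 = 1
w5 = w4 ∨ d = 1 ∨ 1 = 1
w6 = e ⊽ w5 = 0 ⊽ 1 = 0
w7 = w6 ∨ w2 = 0 ∨ 0 = 0
w8 = w7 ∨ w1 = 0 ∨ 0 = 0
So w8 = 0 as required.

a=1 b=1 c=1 d=1 e=0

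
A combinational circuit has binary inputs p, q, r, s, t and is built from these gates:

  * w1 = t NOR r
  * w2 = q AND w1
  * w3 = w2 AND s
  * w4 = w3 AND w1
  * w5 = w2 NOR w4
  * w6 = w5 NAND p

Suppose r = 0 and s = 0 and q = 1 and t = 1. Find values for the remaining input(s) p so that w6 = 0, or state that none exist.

Check with r = 0 and s = 0 and q = 1 and t = 1 and p=1:
w1 = t NOR r = 1 NOR 0 = 0
w2 = q AND w1 = 1 AND 0 = 0
w3 = w2 AND s = 0 AND 0 = 0
w4 = w3 AND w1 = 0 AND 0 = 0
w5 = w2 NOR w4 = 0 NOR 0 = 1
w6 = w5 NAND p = 1 NAND 1 = 0
So w6 = 0.

p=1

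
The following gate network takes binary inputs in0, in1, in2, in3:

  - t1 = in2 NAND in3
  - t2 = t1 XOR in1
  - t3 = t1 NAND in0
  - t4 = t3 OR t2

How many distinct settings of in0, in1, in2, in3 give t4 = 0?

3

t4 = t3 OR t2 must be 0, so both t3 = 0 and t2 = 0.
Satisfying assignments:
  in0=1, in1=1, in2=0, in3=0
  in0=1, in1=1, in2=0, in3=1
  in0=1, in1=1, in2=1, in3=0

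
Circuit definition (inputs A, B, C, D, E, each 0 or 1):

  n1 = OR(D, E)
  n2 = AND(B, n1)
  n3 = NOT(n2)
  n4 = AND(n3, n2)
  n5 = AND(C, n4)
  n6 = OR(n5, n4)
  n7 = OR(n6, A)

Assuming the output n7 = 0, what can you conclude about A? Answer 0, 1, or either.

n7 = OR(n6, A) must be 0, so both n6 = 0 and A = 0.
Every assignment with n7 = 0 has A = 0; there are 16 such assignment(s).

0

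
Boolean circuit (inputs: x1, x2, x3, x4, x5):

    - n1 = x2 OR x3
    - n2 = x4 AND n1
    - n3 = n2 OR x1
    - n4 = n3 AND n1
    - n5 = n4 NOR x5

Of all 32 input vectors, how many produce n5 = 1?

7

n5 = n4 NOR x5 must be 1, so both n4 = 0 and x5 = 0.
n4 = n3 AND n1 must be 0, so at least one of n3, n1 is 0.
Enumerating the 32 input combinations, 7 give n5 = 1 and 25 give n5 = 0.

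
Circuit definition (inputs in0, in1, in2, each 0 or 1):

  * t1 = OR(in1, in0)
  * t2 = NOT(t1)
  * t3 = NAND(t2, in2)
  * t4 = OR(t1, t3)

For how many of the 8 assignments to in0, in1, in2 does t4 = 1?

t4 = OR(t1, t3) must be 1, so at least one of t1, t3 is 1.
Enumerating the 8 input combinations, 7 give t4 = 1 and 1 give t4 = 0.

7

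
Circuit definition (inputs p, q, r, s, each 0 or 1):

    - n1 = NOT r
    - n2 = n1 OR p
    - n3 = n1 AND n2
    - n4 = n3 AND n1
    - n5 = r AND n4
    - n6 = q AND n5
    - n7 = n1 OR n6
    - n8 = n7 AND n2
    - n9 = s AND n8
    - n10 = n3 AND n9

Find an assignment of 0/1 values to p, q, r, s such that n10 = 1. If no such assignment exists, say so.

n10 = n3 AND n9 must be 1, so both n3 = 1 and n9 = 1.
n3 = n1 AND n2 must be 1, so both n1 = 1 and n2 = 1.
Check with p=0, q=0, r=0, s=1:
n1 = NOT r = NOT 0 = 1
n2 = n1 OR p = 1 OR 0 = 1
n3 = n1 AND n2 = 1 AND 1 = 1
n4 = n3 AND n1 = 1 AND 1 = 1
n5 = r AND n4 = 0 AND 1 = 0
n6 = q AND n5 = 0 AND 0 = 0
n7 = n1 OR n6 = 1 OR 0 = 1
n8 = n7 AND n2 = 1 AND 1 = 1
n9 = s AND n8 = 1 AND 1 = 1
n10 = n3 AND n9 = 1 AND 1 = 1
So n10 = 1 as required.

p=0, q=0, r=0, s=1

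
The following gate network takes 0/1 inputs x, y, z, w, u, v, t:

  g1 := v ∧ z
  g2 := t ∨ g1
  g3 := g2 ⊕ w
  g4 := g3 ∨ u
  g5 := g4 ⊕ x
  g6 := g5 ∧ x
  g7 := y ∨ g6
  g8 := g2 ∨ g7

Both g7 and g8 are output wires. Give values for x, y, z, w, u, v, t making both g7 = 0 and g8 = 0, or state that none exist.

x=1 y=0 z=1 w=1 u=0 v=0 t=0

Check with x=1 y=0 z=1 w=1 u=0 v=0 t=0:
g1 = v ∧ z = 0 ∧ 1 = 0
g2 = t ∨ g1 = 0 ∨ 0 = 0
g3 = g2 ⊕ w = 0 ⊕ 1 = 1
g4 = g3 ∨ u = 1 ∨ 0 = 1
g5 = g4 ⊕ x = 1 ⊕ 1 = 0
g6 = g5 ∧ x = 0 ∧ 1 = 0
g7 = y ∨ g6 = 0 ∨ 0 = 0
g8 = g2 ∨ g7 = 0 ∨ 0 = 0
So g7 = 0 and g8 = 0.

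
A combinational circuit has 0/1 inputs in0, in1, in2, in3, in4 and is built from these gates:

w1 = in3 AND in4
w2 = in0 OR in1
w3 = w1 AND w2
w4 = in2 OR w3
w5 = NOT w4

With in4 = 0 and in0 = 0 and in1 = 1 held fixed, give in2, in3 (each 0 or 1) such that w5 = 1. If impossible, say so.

in2=0 in3=0

w5 = NOT w4 must be 1, so w4 = 0.
w4 = in2 OR w3 must be 0, so both in2 = 0 and w3 = 0.
Check with in4 = 0 and in0 = 0 and in1 = 1 and in2=0, in3=0:
w1 = in3 AND in4 = 0 AND 0 = 0
w2 = in0 OR in1 = 0 OR 1 = 1
w3 = w1 AND w2 = 0 AND 1 = 0
w4 = in2 OR w3 = 0 OR 0 = 0
w5 = NOT w4 = NOT 0 = 1
So w5 = 1.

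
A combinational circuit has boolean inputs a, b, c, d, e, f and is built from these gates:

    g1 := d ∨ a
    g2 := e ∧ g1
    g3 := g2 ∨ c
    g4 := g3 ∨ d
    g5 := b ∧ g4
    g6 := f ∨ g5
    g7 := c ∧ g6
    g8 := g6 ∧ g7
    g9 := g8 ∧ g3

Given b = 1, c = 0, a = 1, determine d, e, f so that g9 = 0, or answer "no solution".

g9 = g8 ∧ g3 must be 0, so at least one of g8, g3 is 0.
Check with b = 1, c = 0, a = 1 and d=0, e=1, f=1:
g1 = d ∨ a = 0 ∨ 1 = 1
g2 = e ∧ g1 = 1 ∧ 1 = 1
g3 = g2 ∨ c = 1 ∨ 0 = 1
g4 = g3 ∨ d = 1 ∨ 0 = 1
g5 = b ∧ g4 = 1 ∧ 1 = 1
g6 = f ∨ g5 = 1 ∨ 1 = 1
g7 = c ∧ g6 = 0 ∧ 1 = 0
g8 = g6 ∧ g7 = 1 ∧ 0 = 0
g9 = g8 ∧ g3 = 0 ∧ 1 = 0
So g9 = 0.

d=0, e=1, f=1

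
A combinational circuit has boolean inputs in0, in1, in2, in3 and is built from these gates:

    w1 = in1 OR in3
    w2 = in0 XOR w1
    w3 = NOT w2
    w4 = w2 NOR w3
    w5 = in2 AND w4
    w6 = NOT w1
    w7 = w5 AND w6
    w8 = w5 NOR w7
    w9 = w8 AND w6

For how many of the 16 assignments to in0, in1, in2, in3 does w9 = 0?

12

w9 = w8 AND w6 must be 0, so at least one of w8, w6 is 0.
Enumerating the 16 input combinations, 12 give w9 = 0 and 4 give w9 = 1.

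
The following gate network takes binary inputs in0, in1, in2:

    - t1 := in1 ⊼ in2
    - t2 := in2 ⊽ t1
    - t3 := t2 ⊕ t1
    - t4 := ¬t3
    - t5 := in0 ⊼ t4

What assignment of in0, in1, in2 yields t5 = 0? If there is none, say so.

t5 = in0 ⊼ t4 must be 0, so both in0 = 1 and t4 = 1.
t4 = ¬t3 must be 1, so t3 = 0.
Check with in0=1, in1=1, in2=1:
t1 = in1 ⊼ in2 = 1 ⊼ 1 = 0
t2 = in2 ⊽ t1 = 1 ⊽ 0 = 0
t3 = t2 ⊕ t1 = 0 ⊕ 0 = 0
t4 = ¬t3 = ¬0 = 1
t5 = in0 ⊼ t4 = 1 ⊼ 1 = 0
So t5 = 0 as required.

in0=1, in1=1, in2=1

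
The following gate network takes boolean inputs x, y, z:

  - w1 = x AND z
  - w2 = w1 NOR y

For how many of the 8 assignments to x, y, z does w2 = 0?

w2 = w1 NOR y must be 0, so at least one of w1, y is 1.
Satisfying assignments:
  x=0, y=1, z=0
  x=0, y=1, z=1
  x=1, y=0, z=1
  x=1, y=1, z=0
  x=1, y=1, z=1

5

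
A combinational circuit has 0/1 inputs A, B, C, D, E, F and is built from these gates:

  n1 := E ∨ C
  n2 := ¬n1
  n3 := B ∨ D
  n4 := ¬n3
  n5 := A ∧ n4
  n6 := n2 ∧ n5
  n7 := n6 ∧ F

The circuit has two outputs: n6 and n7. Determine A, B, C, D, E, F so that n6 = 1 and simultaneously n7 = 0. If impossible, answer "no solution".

A=1, B=0, C=0, D=0, E=0, F=0

Check with A=1, B=0, C=0, D=0, E=0, F=0:
n1 = E ∨ C = 0 ∨ 0 = 0
n2 = ¬n1 = ¬0 = 1
n3 = B ∨ D = 0 ∨ 0 = 0
n4 = ¬n3 = ¬0 = 1
n5 = A ∧ n4 = 1 ∧ 1 = 1
n6 = n2 ∧ n5 = 1 ∧ 1 = 1
n7 = n6 ∧ F = 1 ∧ 0 = 0
So n6 = 1 and n7 = 0.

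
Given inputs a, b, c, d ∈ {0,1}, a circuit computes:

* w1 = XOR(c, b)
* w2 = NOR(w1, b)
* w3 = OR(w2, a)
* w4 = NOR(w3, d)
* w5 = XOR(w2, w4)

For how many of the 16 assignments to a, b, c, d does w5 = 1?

7

w5 = XOR(w2, w4) must be 1, so w2 and w4 differ.
Enumerating the 16 input combinations, 7 give w5 = 1 and 9 give w5 = 0.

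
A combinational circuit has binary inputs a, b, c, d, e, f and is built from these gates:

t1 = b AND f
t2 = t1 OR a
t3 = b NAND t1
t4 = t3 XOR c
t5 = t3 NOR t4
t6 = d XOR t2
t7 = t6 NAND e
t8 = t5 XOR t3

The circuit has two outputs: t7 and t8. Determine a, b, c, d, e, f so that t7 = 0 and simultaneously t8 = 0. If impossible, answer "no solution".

Check with a=0 b=1 c=1 d=0 e=1 f=1:
t1 = b AND f = 1 AND 1 = 1
t2 = t1 OR a = 1 OR 0 = 1
t3 = b NAND t1 = 1 NAND 1 = 0
t4 = t3 XOR c = 0 XOR 1 = 1
t5 = t3 NOR t4 = 0 NOR 1 = 0
t6 = d XOR t2 = 0 XOR 1 = 1
t7 = t6 NAND e = 1 NAND 1 = 0
t8 = t5 XOR t3 = 0 XOR 0 = 0
So t7 = 0 and t8 = 0.

a=0 b=1 c=1 d=0 e=1 f=1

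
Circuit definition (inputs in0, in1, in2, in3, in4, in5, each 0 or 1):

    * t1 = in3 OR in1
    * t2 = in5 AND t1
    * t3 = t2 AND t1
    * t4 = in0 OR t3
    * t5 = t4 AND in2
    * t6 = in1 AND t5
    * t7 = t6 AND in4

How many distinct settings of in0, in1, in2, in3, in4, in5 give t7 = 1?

t7 = t6 AND in4 must be 1, so both t6 = 1 and in4 = 1.
t6 = in1 AND t5 must be 1, so both in1 = 1 and t5 = 1.
Satisfying assignments:
  in0=0, in1=1, in2=1, in3=0, in4=1, in5=1
  in0=0, in1=1, in2=1, in3=1, in4=1, in5=1
  in0=1, in1=1, in2=1, in3=0, in4=1, in5=0
  in0=1, in1=1, in2=1, in3=0, in4=1, in5=1
  in0=1, in1=1, in2=1, in3=1, in4=1, in5=0
  in0=1, in1=1, in2=1, in3=1, in4=1, in5=1

6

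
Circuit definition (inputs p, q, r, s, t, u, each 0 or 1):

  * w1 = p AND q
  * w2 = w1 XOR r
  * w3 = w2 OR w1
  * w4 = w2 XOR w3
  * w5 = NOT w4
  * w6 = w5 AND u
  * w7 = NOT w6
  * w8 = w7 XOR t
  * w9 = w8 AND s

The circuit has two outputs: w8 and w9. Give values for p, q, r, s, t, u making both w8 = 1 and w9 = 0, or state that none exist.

p=0, q=0, r=0, s=0, t=1, u=1

Check with p=0, q=0, r=0, s=0, t=1, u=1:
w1 = p AND q = 0 AND 0 = 0
w2 = w1 XOR r = 0 XOR 0 = 0
w3 = w2 OR w1 = 0 OR 0 = 0
w4 = w2 XOR w3 = 0 XOR 0 = 0
w5 = NOT w4 = NOT 0 = 1
w6 = w5 AND u = 1 AND 1 = 1
w7 = NOT w6 = NOT 1 = 0
w8 = w7 XOR t = 0 XOR 1 = 1
w9 = w8 AND s = 1 AND 0 = 0
So w8 = 1 and w9 = 0.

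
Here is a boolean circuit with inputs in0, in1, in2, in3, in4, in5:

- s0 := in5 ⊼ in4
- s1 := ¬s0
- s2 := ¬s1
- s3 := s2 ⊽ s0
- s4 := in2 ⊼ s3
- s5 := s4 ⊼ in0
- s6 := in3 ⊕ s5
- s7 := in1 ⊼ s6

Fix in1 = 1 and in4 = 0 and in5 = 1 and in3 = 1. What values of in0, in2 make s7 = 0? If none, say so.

in0=1, in2=0

s7 = in1 ⊼ s6 must be 0, so both in1 = 1 and s6 = 1.
Check with in1 = 1 and in4 = 0 and in5 = 1 and in3 = 1 and in0=1, in2=0:
s0 = in5 ⊼ in4 = 1 ⊼ 0 = 1
s1 = ¬s0 = ¬1 = 0
s2 = ¬s1 = ¬0 = 1
s3 = s2 ⊽ s0 = 1 ⊽ 1 = 0
s4 = in2 ⊼ s3 = 0 ⊼ 0 = 1
s5 = s4 ⊼ in0 = 1 ⊼ 1 = 0
s6 = in3 ⊕ s5 = 1 ⊕ 0 = 1
s7 = in1 ⊼ s6 = 1 ⊼ 1 = 0
So s7 = 0.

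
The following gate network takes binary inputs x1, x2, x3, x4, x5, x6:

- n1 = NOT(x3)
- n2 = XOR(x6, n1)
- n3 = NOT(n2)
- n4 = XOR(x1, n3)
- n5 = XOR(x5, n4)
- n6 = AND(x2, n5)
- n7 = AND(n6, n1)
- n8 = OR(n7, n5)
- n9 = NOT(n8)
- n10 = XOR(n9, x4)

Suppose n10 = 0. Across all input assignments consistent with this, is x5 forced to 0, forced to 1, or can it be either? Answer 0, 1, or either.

Both values of x5 occur among assignments with n10 = 0:
  x5=0: x1=0, x2=0, x3=0, x4=0, x5=0, x6=1
  x5=1: x1=0, x2=0, x3=0, x4=0, x5=1, x6=0

either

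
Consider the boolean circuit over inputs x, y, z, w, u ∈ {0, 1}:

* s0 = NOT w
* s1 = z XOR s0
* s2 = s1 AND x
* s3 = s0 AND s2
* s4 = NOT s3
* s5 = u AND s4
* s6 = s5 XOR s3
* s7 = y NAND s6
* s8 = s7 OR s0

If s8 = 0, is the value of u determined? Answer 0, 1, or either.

s8 = s7 OR s0 must be 0, so both s7 = 0 and s0 = 0.
Every assignment with s8 = 0 has u = 1; there are 4 such assignment(s).
  x=0, y=1, z=0, w=1, u=1
  x=0, y=1, z=1, w=1, u=1
  x=1, y=1, z=0, w=1, u=1
  x=1, y=1, z=1, w=1, u=1

1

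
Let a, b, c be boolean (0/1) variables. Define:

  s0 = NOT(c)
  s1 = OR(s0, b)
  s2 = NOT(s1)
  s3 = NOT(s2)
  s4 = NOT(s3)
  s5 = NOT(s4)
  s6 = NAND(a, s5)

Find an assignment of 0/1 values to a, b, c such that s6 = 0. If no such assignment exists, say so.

s6 = NAND(a, s5) must be 0, so both a = 1 and s5 = 1.
s5 = NOT(s4) must be 1, so s4 = 0.
s4 = NOT(s3) must be 0, so s3 = 1.
Check with a=1, b=1, c=0:
s0 = NOT(c) = NOT 0 = 1
s1 = OR(s0, b) = OR(1, 1) = 1
s2 = NOT(s1) = NOT 1 = 0
s3 = NOT(s2) = NOT 0 = 1
s4 = NOT(s3) = NOT 1 = 0
s5 = NOT(s4) = NOT 0 = 1
s6 = NAND(a, s5) = NAND(1, 1) = 0
So s6 = 0 as required.

a=1, b=1, c=0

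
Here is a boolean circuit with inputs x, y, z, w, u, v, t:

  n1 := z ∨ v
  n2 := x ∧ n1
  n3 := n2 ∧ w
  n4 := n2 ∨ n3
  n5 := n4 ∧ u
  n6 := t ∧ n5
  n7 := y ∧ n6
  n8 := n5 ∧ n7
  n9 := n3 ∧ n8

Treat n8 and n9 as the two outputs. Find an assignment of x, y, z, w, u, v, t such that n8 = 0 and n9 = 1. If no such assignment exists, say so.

no solution exists

Across all 128 input combinations, none give both n8 = 0 and n9 = 1.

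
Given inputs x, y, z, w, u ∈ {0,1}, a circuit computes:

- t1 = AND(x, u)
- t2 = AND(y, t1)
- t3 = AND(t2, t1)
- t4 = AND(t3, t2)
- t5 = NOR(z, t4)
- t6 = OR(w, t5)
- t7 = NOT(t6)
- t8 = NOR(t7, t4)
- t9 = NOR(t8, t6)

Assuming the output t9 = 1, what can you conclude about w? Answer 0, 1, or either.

0

t9 = NOR(t8, t6) must be 1, so both t8 = 0 and t6 = 0.
t8 = NOR(t7, t4) must be 0, so at least one of t7, t4 is 1.
t6 = OR(w, t5) must be 0, so both w = 0 and t5 = 0.
Every assignment with t9 = 1 has w = 0; there are 9 such assignment(s).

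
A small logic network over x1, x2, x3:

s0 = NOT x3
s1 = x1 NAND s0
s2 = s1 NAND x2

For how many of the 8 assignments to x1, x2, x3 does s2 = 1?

s2 = s1 NAND x2 must be 1, so at least one of s1, x2 is 0.
Enumerating the 8 input combinations, 5 give s2 = 1 and 3 give s2 = 0.

5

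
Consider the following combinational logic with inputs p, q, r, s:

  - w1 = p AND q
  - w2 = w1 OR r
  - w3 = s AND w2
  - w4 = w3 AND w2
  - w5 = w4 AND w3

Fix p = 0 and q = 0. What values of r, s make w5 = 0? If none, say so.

r=0, s=0

Check with p = 0 and q = 0 and r=0, s=0:
w1 = p AND q = 0 AND 0 = 0
w2 = w1 OR r = 0 OR 0 = 0
w3 = s AND w2 = 0 AND 0 = 0
w4 = w3 AND w2 = 0 AND 0 = 0
w5 = w4 AND w3 = 0 AND 0 = 0
So w5 = 0.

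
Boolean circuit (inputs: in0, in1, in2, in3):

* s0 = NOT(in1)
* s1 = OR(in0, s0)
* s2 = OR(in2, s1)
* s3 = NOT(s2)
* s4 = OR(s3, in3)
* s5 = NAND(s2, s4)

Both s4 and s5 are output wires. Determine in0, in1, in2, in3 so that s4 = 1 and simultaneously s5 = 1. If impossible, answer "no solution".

in0=0, in1=1, in2=0, in3=1

Check with in0=0, in1=1, in2=0, in3=1:
s0 = NOT(in1) = NOT 1 = 0
s1 = OR(in0, s0) = OR(0, 0) = 0
s2 = OR(in2, s1) = OR(0, 0) = 0
s3 = NOT(s2) = NOT 0 = 1
s4 = OR(s3, in3) = OR(1, 1) = 1
s5 = NAND(s2, s4) = NAND(0, 1) = 1
So s4 = 1 and s5 = 1.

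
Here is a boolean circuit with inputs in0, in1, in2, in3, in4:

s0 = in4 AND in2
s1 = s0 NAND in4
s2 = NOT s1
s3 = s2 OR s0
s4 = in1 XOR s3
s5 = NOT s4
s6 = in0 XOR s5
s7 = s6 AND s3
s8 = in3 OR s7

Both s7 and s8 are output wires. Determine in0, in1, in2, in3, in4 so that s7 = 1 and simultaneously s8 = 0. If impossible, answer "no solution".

no solution exists

Across all 32 input combinations, none give both s7 = 1 and s8 = 0.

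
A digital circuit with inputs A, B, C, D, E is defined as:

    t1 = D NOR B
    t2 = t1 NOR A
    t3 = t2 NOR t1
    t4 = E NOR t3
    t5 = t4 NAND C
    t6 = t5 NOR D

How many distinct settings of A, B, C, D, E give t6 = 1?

3

t6 = t5 NOR D must be 1, so both t5 = 0 and D = 0.
t5 = t4 NAND C must be 0, so both t4 = 1 and C = 1.
Satisfying assignments:
  A=0, B=0, C=1, D=0, E=0
  A=0, B=1, C=1, D=0, E=0
  A=1, B=0, C=1, D=0, E=0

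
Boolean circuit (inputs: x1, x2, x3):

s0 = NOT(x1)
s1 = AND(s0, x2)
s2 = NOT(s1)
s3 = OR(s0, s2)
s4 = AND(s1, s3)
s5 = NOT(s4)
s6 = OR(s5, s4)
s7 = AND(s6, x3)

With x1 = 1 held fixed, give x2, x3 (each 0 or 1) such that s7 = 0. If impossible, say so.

x2=0, x3=0

Check with x1 = 1 and x2=0, x3=0:
s0 = NOT(x1) = NOT 1 = 0
s1 = AND(s0, x2) = AND(0, 0) = 0
s2 = NOT(s1) = NOT 0 = 1
s3 = OR(s0, s2) = OR(0, 1) = 1
s4 = AND(s1, s3) = AND(0, 1) = 0
s5 = NOT(s4) = NOT 0 = 1
s6 = OR(s5, s4) = OR(1, 0) = 1
s7 = AND(s6, x3) = AND(1, 0) = 0
So s7 = 0.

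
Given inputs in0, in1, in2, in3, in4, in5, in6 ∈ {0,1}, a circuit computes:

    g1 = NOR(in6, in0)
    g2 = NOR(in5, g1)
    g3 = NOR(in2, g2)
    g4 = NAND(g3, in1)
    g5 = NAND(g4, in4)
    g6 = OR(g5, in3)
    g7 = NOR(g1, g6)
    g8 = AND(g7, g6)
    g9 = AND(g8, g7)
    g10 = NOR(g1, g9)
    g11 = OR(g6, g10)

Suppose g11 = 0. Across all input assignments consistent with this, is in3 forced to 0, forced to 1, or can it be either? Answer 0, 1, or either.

0

g11 = OR(g6, g10) must be 0, so both g6 = 0 and g10 = 0.
Every assignment with g11 = 0 has in3 = 0; there are 6 such assignment(s).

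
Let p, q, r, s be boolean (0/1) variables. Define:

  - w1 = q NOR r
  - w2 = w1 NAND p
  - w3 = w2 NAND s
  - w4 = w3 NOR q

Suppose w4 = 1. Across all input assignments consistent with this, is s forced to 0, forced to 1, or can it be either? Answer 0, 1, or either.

1

w4 = w3 NOR q must be 1, so both w3 = 0 and q = 0.
w3 = w2 NAND s must be 0, so both w2 = 1 and s = 1.
Every assignment with w4 = 1 has s = 1; there are 3 such assignment(s).
  p=0, q=0, r=0, s=1
  p=0, q=0, r=1, s=1
  p=1, q=0, r=1, s=1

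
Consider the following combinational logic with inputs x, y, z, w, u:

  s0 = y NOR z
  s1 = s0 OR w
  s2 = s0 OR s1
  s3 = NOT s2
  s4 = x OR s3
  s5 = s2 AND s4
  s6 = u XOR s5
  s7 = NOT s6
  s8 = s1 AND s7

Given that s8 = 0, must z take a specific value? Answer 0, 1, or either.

Both values of z occur among assignments with s8 = 0:
  z=0: x=0, y=0, z=0, w=0, u=1
  z=1: x=0, y=0, z=1, w=0, u=0

either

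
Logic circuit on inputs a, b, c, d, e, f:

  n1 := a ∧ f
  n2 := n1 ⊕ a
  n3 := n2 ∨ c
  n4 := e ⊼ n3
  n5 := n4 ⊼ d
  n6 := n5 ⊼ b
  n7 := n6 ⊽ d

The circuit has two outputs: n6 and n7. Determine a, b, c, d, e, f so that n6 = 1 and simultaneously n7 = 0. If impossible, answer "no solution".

a=1, b=0, c=0, d=1, e=0, f=0

Check with a=1, b=0, c=0, d=1, e=0, f=0:
n1 = a ∧ f = 1 ∧ 0 = 0
n2 = n1 ⊕ a = 0 ⊕ 1 = 1
n3 = n2 ∨ c = 1 ∨ 0 = 1
n4 = e ⊼ n3 = 0 ⊼ 1 = 1
n5 = n4 ⊼ d = 1 ⊼ 1 = 0
n6 = n5 ⊼ b = 0 ⊼ 0 = 1
n7 = n6 ⊽ d = 1 ⊽ 1 = 0
So n6 = 1 and n7 = 0.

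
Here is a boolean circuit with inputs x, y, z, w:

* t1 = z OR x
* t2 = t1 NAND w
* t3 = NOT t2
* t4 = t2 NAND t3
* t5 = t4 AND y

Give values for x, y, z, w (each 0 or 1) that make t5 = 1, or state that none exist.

t5 = t4 AND y must be 1, so both t4 = 1 and y = 1.
t4 = t2 NAND t3 must be 1, so at least one of t2, t3 is 0.
Check with x=0, y=1, z=1, w=1:
t1 = z OR x = 1 OR 0 = 1
t2 = t1 NAND w = 1 NAND 1 = 0
t3 = NOT t2 = NOT 0 = 1
t4 = t2 NAND t3 = 0 NAND 1 = 1
t5 = t4 AND y = 1 AND 1 = 1
So t5 = 1 as required.

x=0, y=1, z=1, w=1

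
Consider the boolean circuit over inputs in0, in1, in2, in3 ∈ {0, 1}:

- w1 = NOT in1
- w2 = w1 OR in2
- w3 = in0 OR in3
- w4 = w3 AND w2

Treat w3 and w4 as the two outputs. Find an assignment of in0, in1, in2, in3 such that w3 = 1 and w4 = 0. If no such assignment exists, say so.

in0=0 in1=1 in2=0 in3=1

Check with in0=0 in1=1 in2=0 in3=1:
w1 = NOT in1 = NOT 1 = 0
w2 = w1 OR in2 = 0 OR 0 = 0
w3 = in0 OR in3 = 0 OR 1 = 1
w4 = w3 AND w2 = 1 AND 0 = 0
So w3 = 1 and w4 = 0.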